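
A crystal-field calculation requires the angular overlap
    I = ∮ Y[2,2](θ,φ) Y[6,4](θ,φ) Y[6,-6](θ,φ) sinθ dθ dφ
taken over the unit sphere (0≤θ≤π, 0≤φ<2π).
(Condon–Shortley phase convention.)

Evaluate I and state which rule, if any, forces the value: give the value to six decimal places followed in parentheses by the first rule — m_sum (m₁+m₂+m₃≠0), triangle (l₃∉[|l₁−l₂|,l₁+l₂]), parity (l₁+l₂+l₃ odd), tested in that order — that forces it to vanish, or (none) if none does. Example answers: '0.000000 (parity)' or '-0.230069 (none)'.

-0.076075 (none)

m-sum 0 ✓  L=14 even ✓  4≤6≤8 ✓
Π(2lᵢ+1) = 5×13×13 = 845
triangle coeff Δ(2,6,6) = 1/90090
Σ_t [0,2]: t=0:+1/69120 t=1:−1/14400 t=2:+1/69120 = -7/172800
(3j)²=14/715 [(2 6 6; 0 0 0)], sign=-1
Σ_t [0,0]: t=0:+1/14515200 = 1/14515200
(3j)²=2/455 [(2 6 6; 2 4 -6)], sign=+1
⇒ 4πI² = 4/55
I = (-1)√(4/55/(4π)) = -0.07607531
No selection rule forces the value: the integral is nonzero (none).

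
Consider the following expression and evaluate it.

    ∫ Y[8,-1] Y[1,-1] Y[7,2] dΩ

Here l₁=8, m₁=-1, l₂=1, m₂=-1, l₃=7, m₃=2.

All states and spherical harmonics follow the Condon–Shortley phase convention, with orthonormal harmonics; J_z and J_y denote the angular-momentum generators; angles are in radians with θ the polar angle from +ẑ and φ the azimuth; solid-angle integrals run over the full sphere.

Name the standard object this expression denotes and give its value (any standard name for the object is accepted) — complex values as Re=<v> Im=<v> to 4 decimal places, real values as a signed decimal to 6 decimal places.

Gaunt coefficient, -0.140215

This is a Gaunt coefficient — the integral of a triple product of spherical harmonics over the sphere.
Checks pass: Σm=0; 16 even; l₃=7∈[7,9].
(2·8+1)(2·1+1)(2·7+1) = 765
Δ: 2! 14! 0! / 17! → 1/2040
sum: t=1:−1/25401600 = -1/25401600
3j²(8 1 7; 0 0 0) = Δ·Π!·Σ² = 8/255  (sign +1)
sum: t=0:+1/87091200 = 1/87091200
3j²(8 1 7; -1 -1 2) = Δ·Π!·Σ² = 7/680  (sign -1)
combine: 4πI² = 765·8/255·7/680 = 21/85
take √, sign -1: I = -0.14021525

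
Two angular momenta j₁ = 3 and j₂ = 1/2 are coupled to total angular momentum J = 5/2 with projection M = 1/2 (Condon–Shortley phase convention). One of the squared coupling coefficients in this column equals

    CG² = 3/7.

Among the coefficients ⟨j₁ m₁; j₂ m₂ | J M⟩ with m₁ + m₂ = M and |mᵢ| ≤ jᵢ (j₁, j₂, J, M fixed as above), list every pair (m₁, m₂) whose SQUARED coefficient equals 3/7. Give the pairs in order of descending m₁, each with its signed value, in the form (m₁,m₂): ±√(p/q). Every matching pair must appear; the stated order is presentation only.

Admissible pairs with m₁+m₂ = M = 1/2: (0,1/2), (1,-1/2)
  (m₁,m₂)=(1,-1/2): CG² = 4/7, CG = +√(4/7)
  (m₁,m₂)=(0,1/2): CG² = 3/7, CG = −√(3/7)   ← matches the target
Pairs with CG² = 3/7: (0,1/2): −√(3/7)

(0,1/2): −√(3/7)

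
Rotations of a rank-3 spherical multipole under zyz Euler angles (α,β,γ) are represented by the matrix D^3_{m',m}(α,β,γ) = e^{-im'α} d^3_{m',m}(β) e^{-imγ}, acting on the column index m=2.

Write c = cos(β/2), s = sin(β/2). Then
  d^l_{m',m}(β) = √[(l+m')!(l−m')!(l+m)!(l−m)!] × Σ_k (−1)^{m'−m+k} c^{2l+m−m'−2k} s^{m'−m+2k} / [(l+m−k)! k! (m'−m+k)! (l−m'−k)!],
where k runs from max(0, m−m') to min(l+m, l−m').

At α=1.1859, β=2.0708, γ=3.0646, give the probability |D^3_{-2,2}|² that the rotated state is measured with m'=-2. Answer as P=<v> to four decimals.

P=0.0945

Split into d^3_{-2,2}(β=2.0708) × two z-phases.
Half-angle: c=0.510182, s=0.860066. N=√(1·120·120·1)=120.000000
The bounds max(0,m−m')=4 and min(l+m,l−m')=5 give 2 terms
  k=4: (−1)^0·120.0000/(24)·0.5102^2·0.8601^4 = +0.712112
  k=5: (−1)^1·120.0000/(120)·0.5102^0·0.8601^6 = -0.404755
d^3_{-2,2}(2.0708) = +0.712112 -0.404755 = +0.307357
|D^3_{-2,2}|² = |d^3_{-2,2}(β)|² = (+0.307357)² = 0.094468 (the z-rotation phases have unit modulus)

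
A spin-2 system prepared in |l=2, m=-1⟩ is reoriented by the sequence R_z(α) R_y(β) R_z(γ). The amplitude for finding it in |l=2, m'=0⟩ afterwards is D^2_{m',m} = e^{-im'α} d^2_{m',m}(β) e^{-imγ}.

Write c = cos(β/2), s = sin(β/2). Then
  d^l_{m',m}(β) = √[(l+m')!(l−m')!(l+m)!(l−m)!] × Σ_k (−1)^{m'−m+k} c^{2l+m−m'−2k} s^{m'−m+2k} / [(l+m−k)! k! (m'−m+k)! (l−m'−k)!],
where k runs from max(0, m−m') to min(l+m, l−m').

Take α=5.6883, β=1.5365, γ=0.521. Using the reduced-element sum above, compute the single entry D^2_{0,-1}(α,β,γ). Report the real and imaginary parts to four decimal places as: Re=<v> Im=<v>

Re=-0.0364 Im=-0.0209

First d^2_{0,-1}(β=1.5365), then the phase factors e^{-i(0)α} and e^{-i(-1)γ}:
Half-angle: c=0.719128, s=0.694878. N=√(2·2·1·6)=4.898979
k: max(0,(-1)−(0))=0 … min(2+(-1),2−(0))=1
  k=0: (−1)^1·4.8990/(2)·0.7191^3·0.6949^1 = -0.632998
  k=1: (−1)^2·4.8990/(2)·0.7191^1·0.6949^3 = +0.591027
d^2_{0,-1}(1.5365) = -0.632998 +0.591027 = -0.041971
Phases: e^{-i·(0)·5.6883}=+1.000000+0.000000i, e^{-i·(-1)·0.5210}=+0.867322+0.497748i ⇒ D=-0.036403-0.020891i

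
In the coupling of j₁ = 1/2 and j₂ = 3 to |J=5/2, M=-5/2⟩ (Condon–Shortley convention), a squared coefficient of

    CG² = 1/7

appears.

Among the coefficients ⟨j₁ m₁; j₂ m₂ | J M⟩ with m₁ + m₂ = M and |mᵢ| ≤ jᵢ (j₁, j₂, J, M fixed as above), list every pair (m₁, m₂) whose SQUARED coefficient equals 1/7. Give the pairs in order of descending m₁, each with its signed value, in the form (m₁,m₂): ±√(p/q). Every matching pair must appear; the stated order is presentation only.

(-1/2,-2): −√(1/7)

Admissible pairs with m₁+m₂ = M = -5/2: (-1/2,-2), (1/2,-3)
  (m₁,m₂)=(1/2,-3): CG² = 6/7, CG = +√(6/7)
  (m₁,m₂)=(-1/2,-2): CG² = 1/7, CG = −√(1/7)   ← matches the target
Pairs with CG² = 1/7: (-1/2,-2): −√(1/7)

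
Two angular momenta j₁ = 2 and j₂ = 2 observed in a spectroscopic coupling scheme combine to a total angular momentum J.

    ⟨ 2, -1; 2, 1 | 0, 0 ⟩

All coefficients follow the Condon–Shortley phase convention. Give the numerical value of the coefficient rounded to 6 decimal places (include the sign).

triangle: 4!*0!*0!/5! = 24/120
(j±m)!: 1!*3!*3!*1!*0!*0! = 36
prefactor² = (2J+1)*Δ*N² = 36/5
  k=3: −1/(3!*1!*0!*0!*0!*0!) = -1/6
Σ = -1/6  ⇒  CG² = 36/5*(-1/6)² = 1/5
CG = −√(1/5) = -0.447214

−√(1/5) ≈ -0.447214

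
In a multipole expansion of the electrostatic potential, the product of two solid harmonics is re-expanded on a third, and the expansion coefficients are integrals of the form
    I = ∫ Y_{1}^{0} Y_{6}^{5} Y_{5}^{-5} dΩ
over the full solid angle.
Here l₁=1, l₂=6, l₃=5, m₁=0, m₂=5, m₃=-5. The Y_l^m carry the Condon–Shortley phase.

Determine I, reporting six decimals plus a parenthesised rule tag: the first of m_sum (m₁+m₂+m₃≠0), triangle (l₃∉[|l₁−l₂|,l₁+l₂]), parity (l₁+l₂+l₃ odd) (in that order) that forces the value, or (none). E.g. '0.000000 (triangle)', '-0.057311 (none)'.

-0.135514 (none)

Checks pass: Σm=0; 12 even; l₃=5∈[5,7].
(2·1+1)(2·6+1)(2·5+1) = 429
Δ: 2! 0! 10! / 13! → 1/858
sum: t=1:−1/14400 = -1/14400
3j²(1 6 5; 0 0 0) = Δ·Π!·Σ² = 6/143  (sign +1)
sum: t=1:−1/3628800 = -1/3628800
3j²(1 6 5; 0 5 -5) = Δ·Π!·Σ² = 1/78  (sign -1)
combine: 4πI² = 429·6/143·1/78 = 3/13
take √, sign -1: I = -0.13551395
No selection rule forces the value: the integral is nonzero (none).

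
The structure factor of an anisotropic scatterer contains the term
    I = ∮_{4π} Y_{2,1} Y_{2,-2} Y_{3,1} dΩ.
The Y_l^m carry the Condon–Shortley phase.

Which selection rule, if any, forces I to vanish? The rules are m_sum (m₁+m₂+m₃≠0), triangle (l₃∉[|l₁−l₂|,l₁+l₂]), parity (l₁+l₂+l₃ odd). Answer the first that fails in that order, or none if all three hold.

azimuthal sum: 1 − 2 + 1 = 0  ✓
0 ≤ 3 ≤ 4 (triangle on l)  ✓
L = 2 + 2 + 3 = 7 (odd)  ✗

parity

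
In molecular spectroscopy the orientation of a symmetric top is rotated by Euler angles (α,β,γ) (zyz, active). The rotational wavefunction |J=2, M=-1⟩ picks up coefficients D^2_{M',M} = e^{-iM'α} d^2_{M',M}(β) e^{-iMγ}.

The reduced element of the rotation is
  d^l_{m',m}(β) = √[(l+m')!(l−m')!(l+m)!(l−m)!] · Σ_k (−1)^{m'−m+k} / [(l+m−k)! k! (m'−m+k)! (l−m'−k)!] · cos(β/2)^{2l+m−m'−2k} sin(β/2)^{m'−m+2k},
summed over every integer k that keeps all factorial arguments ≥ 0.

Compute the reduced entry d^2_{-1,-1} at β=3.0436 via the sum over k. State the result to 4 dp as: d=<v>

d=-0.0072

d^2_{-1,-1}(β=3.0436) via the finite sum:
c=cos(3.043600/2)=0.048977, s=sin(3.043600/2)=0.998800; N=√[1·6·1·6]=6.000000
k: max(0,(-1)−(-1))=0 … min(2+(-1),2−(-1))=1
  k=0: (−1)^0·6.0000/(6)·0.0490^4·0.9988^0 = +0.000006
  k=1: (−1)^1·6.0000/(2)·0.0490^2·0.9988^2 = -0.007179
d^2_{-1,-1}(3.0436) = +0.000006 -0.007179 = -0.007173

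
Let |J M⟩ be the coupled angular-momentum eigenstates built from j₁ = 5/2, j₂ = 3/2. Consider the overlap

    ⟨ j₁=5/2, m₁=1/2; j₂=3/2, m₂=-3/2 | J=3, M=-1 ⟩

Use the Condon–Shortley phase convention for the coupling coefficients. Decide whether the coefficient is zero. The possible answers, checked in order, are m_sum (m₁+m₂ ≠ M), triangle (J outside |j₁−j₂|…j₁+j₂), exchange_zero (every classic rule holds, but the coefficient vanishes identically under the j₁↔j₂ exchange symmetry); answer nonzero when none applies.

m-sum: m₁+m₂ = 1/2+(-3/2) = -1, M = -1  ✓
triangle: |j₁−j₂| = 1 ≤ J = 3 ≤ j₁+j₂ = 4  ✓
exchange: j₁≠j₂ or m₁≠m₂ — the exchange symmetry imposes no constraint here
value check: CG = +√(9/20) = +0.670820 ≠ 0

nonzero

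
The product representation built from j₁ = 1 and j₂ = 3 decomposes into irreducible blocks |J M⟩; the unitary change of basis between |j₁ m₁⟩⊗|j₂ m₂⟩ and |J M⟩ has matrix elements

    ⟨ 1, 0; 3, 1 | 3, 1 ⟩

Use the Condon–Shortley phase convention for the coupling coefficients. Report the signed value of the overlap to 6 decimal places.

−√(1/12) = -0.288675

√[7·1!1!5!/8! · 1!1!4!2!4!2!] = √(48)
  +(−1)^0/∏(0,1,1,4,0,1)! = 1/24  (running 1/24)
  +(−1)^1/∏(1,0,0,3,1,2)! = -1/12  (running -1/24)
⟨..|..⟩ = √(48)·(-1/24) = -0.288675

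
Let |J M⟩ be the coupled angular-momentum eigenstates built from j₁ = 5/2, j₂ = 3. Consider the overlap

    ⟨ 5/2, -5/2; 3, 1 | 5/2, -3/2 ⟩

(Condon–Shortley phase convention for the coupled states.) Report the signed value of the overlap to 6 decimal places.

triangle: 3!×2!×3!/9! = 72/362880
(j±m)!: 0!×5!×4!×2!×1!×4! = 138240
prefactor² = (2J+1)×Δ×N² = 1152/7
  k=3: −1/(3!×0!×2!×1!×0!×2!) = -1/24
Σ = -1/24  ⇒  CG² = 1152/7×(-1/24)² = 2/7
CG = −√(2/7) = -0.534522

-0.534522  (= −√(2/7))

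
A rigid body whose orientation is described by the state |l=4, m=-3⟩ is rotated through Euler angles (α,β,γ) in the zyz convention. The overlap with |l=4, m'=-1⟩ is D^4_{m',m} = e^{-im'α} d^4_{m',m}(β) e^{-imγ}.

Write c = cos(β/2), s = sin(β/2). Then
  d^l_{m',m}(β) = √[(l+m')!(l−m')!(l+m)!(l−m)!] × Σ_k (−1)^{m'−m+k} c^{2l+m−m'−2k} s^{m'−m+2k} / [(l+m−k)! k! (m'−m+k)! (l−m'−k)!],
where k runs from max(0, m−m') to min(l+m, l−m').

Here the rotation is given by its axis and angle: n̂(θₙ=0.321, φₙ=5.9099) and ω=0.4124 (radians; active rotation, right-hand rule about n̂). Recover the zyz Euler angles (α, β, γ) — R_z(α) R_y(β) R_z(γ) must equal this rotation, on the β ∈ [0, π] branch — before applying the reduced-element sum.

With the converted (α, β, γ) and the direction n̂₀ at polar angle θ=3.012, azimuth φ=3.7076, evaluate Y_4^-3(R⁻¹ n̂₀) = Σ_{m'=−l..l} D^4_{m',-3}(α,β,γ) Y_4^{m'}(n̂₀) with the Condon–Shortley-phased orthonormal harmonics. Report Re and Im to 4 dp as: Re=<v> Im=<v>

Axis–angle → zyz. n̂ = (sinθₙcosφₙ, sinθₙsinφₙ, cosθₙ) = (+0.293787, -0.115061, +0.948920), ω = 0.4124.
R = I cosω + sinω [n̂]ₓ + (1−cosω) n̂n̂ᵀ gives
  R = [+0.923398, -0.383170, -0.022745; +0.377502, +0.917271, -0.126907; +0.069490, +0.108599, +0.991654]
β = atan2(√(R₁₃²+R₂₃²), R₃₃) = 0.129289; α = atan2(R₂₃, R₁₃) mod 2π = 4.535045; γ = atan2(R₃₂, −R₃₁) mod 2π = 2.140023
Need the full column D^4_{m',-3} for m'=−4..4 at α=4.5350, β=0.1293, γ=2.1400.
cos(β/2)=0.997911, sin(β/2)=0.064599
d^4_{-4,-3}: single k=1 term ⇒ +0.180060;  D = +0.151350-0.097543i
d^4_{-3,-3}: k∈[0..1] ⇒ +0.983412 -0.028847 = +0.954565;  D = +0.367453+0.881006i
d^4_{-2,-3}: k∈[0..1] ⇒ -0.238196 +0.002995 = -0.235202;  D = +0.229645-0.050823i
d^4_{-1,-3}: k∈[0..1] ⇒ +0.032710 -0.000228 = +0.032481;  D = -0.001314-0.032455i
d^4_{0,-3}: k∈[0..1] ⇒ -0.003157 +0.000013 = -0.003143;  D = -0.003114-0.000429i
d^4_{1,-3}: k∈[0..1] ⇒ +0.000228 -0.000001 = +0.000228;  D = -0.000070+0.000217i
d^4_{2,-3}: k∈[0..1] ⇒ -0.000013 +0.000000 = -0.000013;  D = +0.000011+0.000006i
d^4_{3,-3}: k∈[0..1] ⇒ +0.000001 -0.000000 = +0.000001;  D = +0.000000-0.000000i
d^4_{4,-3}: single k=0 term ⇒ -0.000000;  D = -0.000000-0.000000i
Y_4^{m'}(θ=3.012,φ=3.7076) and Σ D·Y over m':
  (+0.1513-0.0975i)·(-0.0001-0.0001i)  (+0.3675+0.8810i)·(-0.0003-0.0027i)  (+0.2296-0.0508i)·(+0.0140-0.0298i)  (-0.0013-0.0325i)·(+0.1987-0.1262i)  (-0.0031-0.0004i)·(+0.7767+0.0000i)  (-0.0001+0.0002i)·(-0.1987-0.1262i)  (+0.0000+0.0000i)·(+0.0140+0.0298i)  (+0.0000-0.0000i)·(+0.0003-0.0027i)  (-0.0000-0.0000i)·(-0.0001+0.0001i)
Y_4^-3(R⁻¹ n̂) = -0.002846-0.015475i

Re=-0.0028 Im=-0.0155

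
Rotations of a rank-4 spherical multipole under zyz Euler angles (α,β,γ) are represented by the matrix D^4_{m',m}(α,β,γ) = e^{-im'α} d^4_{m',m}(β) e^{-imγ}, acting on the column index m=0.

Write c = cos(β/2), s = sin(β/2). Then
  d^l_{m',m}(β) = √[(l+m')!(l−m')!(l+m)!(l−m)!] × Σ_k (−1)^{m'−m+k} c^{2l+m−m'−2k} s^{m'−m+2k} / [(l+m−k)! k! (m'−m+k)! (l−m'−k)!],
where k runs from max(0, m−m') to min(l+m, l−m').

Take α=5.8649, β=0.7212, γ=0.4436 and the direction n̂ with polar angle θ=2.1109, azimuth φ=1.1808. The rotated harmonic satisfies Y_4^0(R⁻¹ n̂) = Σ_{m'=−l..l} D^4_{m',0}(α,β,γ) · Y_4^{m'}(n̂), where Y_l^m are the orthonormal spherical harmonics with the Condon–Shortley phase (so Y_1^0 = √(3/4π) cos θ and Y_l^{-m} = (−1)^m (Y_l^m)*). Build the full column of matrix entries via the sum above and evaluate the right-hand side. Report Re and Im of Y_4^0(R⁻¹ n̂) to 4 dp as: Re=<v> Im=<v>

Need the full column D^4_{m',0} for m'=−4..4 at α=5.8649, β=0.7212, γ=0.4436.
cos(β/2)=0.935685, sin(β/2)=0.352836
d^4_{-4,0}: single k=4 term ⇒ +0.099394;  D = -0.010155-0.098873i
d^4_{-3,0}: k∈[3..4] ⇒ +0.372761 -0.053005 = +0.319756;  D = +0.099352-0.303930i
d^4_{-2,0}: k∈[2..4] ⇒ +0.792584 -0.300538 +0.016026 = +0.508071;  D = +0.340414-0.377167i
d^4_{-1,0}: k∈[1..4] ⇒ +0.990823 -0.845343 +0.120204 -0.002849 = +0.262835;  D = +0.240176-0.106762i
d^4_{0,0}: k∈[0..4] ⇒ +0.587541 -1.336730 +0.427673 -0.027028 +0.000240 = -0.348304;  D = -0.348304+0.000000i
d^4_{1,0}: k∈[0..3] ⇒ -0.990823 +0.845343 -0.120204 +0.002849 = -0.262835;  D = -0.240176-0.106762i
d^4_{2,0}: k∈[0..2] ⇒ +0.792584 -0.300538 +0.016026 = +0.508071;  D = +0.340414+0.377167i
d^4_{3,0}: k∈[0..1] ⇒ -0.372761 +0.053005 = -0.319756;  D = -0.099352-0.303930i
d^4_{4,0}: single k=0 term ⇒ +0.099394;  D = -0.010155+0.098873i
Y_4^{m'}(θ=2.1109,φ=1.1808) and Σ D·Y over m':
  (-0.0102-0.0989i)·(+0.0026+0.2394i)  (+0.0994-0.3039i)·(+0.3739-0.1584i)  (+0.3404-0.3772i)·(-0.1489-0.1473i)  (+0.2402-0.1068i)·(+0.0911-0.2217i)  (-0.3483+0.0000i)·(-0.2629+0.0000i)  (-0.2402-0.1068i)·(-0.0911-0.2217i)  (+0.3404+0.3772i)·(-0.1489+0.1473i)  (-0.0994-0.3039i)·(-0.3739-0.1584i)  (-0.0102+0.0989i)·(+0.0026-0.2394i)
Y_4^0(R⁻¹ n̂) = -0.099141+0.000000i

Re=-0.0991 Im=0.0000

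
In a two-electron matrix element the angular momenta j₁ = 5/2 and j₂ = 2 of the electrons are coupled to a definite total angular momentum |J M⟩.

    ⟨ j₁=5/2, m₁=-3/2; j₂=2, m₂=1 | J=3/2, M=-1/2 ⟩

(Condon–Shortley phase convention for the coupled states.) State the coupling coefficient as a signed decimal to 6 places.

triangle: 3!·2!·1!/7! = 12/5040
(j±m)!: 1!·4!·3!·1!·1!·2! = 288
prefactor² = (2J+1)·Δ·N² = 96/35
  k=2: +1/(2!·1!·2!·1!·0!·0!) = 1/4
  k=3: −1/(3!·0!·1!·0!·1!·1!) = -1/6
Σ = 1/12  ⇒  CG² = 96/35·(1/12)² = 2/105
CG = +√(2/105) = +0.138013

+√(2/105) ≈ +0.138013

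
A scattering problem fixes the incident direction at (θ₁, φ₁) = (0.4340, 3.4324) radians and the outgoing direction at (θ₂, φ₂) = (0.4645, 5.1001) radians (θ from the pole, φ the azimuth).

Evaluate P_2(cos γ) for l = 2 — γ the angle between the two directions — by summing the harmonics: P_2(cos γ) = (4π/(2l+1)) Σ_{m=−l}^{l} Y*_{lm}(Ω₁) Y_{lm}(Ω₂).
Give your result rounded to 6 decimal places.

0.443116

Summing Y*_{l m}(θ₁,φ₁)·Y_{l m}(θ₂,φ₂) over m ∈ [−2, 2]; prefactor 4π/(2·2+1) = 2.513274:
  m=-2: Y*=0.05707 + 0.03752j  Y=-0.05536 + 0.05426j  product -0.00520 + 0.00102j
  m=-1: Y*=-0.28237 - 0.08451j  Y=0.11698 + 0.28645j  product -0.00882 - 0.09077j
  m=+0: Y*=0.46348 + 0.00000j  Y=0.44090 + 0.00000j  product 0.20435 + 0.00000j
  m=+1: Y*=0.28237 - 0.08451j  Y=-0.11698 + 0.28645j  product -0.00882 + 0.09077j
  m=+2: Y*=0.05707 - 0.03752j  Y=-0.05536 - 0.05426j  product -0.00520 - 0.00102j
Accumulated sum 0.17631 - 0.00000j; after 4π/(2l+1) scaling, 0.44312 - 0.00000j ⇒ P_2 = 0.443116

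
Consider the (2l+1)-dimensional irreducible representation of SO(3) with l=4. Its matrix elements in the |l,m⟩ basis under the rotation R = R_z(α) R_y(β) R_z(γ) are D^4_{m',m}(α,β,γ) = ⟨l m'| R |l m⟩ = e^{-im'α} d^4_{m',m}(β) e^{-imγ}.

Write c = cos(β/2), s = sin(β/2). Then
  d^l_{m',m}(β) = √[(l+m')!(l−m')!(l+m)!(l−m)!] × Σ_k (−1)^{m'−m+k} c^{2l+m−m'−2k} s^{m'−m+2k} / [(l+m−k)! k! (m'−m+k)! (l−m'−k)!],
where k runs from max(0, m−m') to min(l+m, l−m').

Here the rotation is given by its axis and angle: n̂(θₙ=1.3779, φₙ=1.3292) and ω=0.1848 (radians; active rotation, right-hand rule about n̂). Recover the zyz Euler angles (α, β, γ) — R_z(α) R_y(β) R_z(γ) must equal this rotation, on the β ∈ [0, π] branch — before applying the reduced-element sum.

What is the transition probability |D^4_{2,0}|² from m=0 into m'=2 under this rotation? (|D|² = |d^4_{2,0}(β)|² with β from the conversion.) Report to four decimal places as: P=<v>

Axis–angle → zyz. n̂ = (sinθₙcosφₙ, sinθₙsinφₙ, cosθₙ) = (+0.234816, +0.952949, +0.191702), ω = 0.1848.
R = I cosω + sinω [n̂]ₓ + (1−cosω) n̂n̂ᵀ gives
  R = [+0.983912, -0.031415, +0.175871; +0.039035, +0.998435, -0.040037; -0.174338, +0.046258, +0.983599]
β = atan2(√(R₁₃²+R₂₃²), R₃₃) = 0.181363; α = atan2(R₂₃, R₁₃) mod 2π = 6.059351; γ = atan2(R₃₂, −R₃₁) mod 2π = 0.259358
First d^4_{2,0}(β=0.1814), then the phase factors e^{-i(2)α} and e^{-i(0)γ}:
Half-angle: c=0.995891, s=0.090557. N=√(720·2·24·24)=910.735966
k: max(0,(0)−(2))=0 … min(4+(0),4−(2))=2
  k=0: (−1)^2·910.7360/(96)·0.9959^6·0.0906^2 = +0.075900
  k=1: (−1)^3·910.7360/(36)·0.9959^4·0.0906^4 = -0.001674
  k=2: (−1)^4·910.7360/(96)·0.9959^2·0.0906^6 = +0.000005
d^4_{2,0}(0.1814) = +0.075900 -0.001674 +0.000005 = +0.074231
|D^4_{2,0}|² = |d^4_{2,0}(β)|² = (+0.074231)² = 0.005510 (the z-rotation phases have unit modulus)

P=0.0055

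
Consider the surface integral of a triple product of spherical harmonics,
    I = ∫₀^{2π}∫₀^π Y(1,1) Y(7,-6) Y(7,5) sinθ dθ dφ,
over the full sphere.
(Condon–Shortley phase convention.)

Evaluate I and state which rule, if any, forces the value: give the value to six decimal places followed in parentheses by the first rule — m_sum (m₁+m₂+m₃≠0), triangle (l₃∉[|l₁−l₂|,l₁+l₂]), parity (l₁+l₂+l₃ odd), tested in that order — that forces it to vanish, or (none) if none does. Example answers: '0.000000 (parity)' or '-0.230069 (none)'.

0.000000 (parity)

L=15 odd ⇒ parity kills the (l;000) factor ⇒ I = 0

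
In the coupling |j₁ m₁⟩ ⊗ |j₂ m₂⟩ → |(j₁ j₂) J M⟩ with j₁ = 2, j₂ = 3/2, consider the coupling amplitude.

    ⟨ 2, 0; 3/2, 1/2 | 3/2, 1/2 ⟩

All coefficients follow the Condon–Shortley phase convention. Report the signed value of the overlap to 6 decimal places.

-0.447214

√[4·2!2!1!/6! · 2!2!2!1!2!1!] = √(16/45)
  +(−1)^1/∏(1,1,1,1,1,0)! = -1  (running -1)
  +(−1)^2/∏(2,0,0,0,2,1)! = 1/4  (running -3/4)
⟨..|..⟩ = √(16/45)·(-3/4) = -0.447214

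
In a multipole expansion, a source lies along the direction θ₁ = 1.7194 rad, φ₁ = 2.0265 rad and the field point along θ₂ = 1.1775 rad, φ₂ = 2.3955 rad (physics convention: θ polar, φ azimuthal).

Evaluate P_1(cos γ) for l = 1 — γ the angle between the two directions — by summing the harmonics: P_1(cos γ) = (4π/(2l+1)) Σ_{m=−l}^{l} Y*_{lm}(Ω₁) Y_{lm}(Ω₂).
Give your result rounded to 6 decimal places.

0.795243

Expand P_1 via completeness: Σ_{m} conj(Y_{1,m}) at Ω₁ times Y_{1,m} at Ω₂ —
  m=-1: Y*=-0.150374+0.306818i  Y=-0.234342-0.216608i  product +0.101698-0.039328i
  m=+0: Y*=-0.072341-0.000000i  Y=+0.187250+0.000000i  product -0.013546-0.000000i
  m=+1: Y*=+0.150374+0.306818i  Y=+0.234342-0.216608i  product +0.101698+0.039328i
Accumulated sum +0.189850+0.000000i; after 4π/(2l+1) scaling, +0.795243+0.000000i ⇒ P_1 = 0.795243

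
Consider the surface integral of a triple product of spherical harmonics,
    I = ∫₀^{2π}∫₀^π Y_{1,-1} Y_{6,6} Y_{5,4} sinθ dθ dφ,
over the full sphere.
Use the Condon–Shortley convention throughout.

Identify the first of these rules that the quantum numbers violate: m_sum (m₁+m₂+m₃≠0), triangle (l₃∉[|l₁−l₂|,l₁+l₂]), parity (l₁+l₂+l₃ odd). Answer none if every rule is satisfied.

Σmᵢ = 9  ✗
l₃∈[|l₁−l₂|,l₁+l₂]=[5,7], have l₃=5
Σlᵢ = 12 ⇒ even

m_sum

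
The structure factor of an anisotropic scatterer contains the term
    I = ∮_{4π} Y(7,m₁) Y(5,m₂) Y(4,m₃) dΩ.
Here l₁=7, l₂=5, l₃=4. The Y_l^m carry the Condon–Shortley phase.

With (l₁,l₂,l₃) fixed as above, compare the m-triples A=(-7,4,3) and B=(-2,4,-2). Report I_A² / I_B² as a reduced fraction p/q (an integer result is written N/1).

Shared (l₁,l₂,l₃)=(7,5,4): N and (l;000)² cancel in I_A²/I_B².
A: Δ = 8!·6!·2!/17! = 1/6126120; Racah Σ t=8..8: t=8:+1/29030400 = 1/29030400; ⇒ 3j(7 5 4; -7 4 3)² = 21/680, sgn -1
B: Δ = 8!·6!·2!/17! = 1/6126120; Racah Σ t=7..8: t=7:−1/483840 t=8:+1/4838400 = -1/537600; ⇒ 3j(7 5 4; -2 4 -2)² = 2187/170170, sgn -1
I_A²/I_B² = (21/680)/(2187/170170) = 7007/2916

7007/2916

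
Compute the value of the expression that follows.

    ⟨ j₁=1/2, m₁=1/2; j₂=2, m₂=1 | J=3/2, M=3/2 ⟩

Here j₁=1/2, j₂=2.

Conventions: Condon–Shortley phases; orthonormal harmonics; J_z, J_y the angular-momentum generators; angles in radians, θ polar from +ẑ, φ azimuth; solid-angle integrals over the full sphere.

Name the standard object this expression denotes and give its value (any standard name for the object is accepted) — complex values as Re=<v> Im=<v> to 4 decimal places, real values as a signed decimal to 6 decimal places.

Clebsch–Gordan coefficient, +√(1/5) ≈ +0.447214

This is a Clebsch–Gordan (vector-coupling) coefficient.
triangle: 1!×0!×3!/5! = 6/120
(j±m)!: 1!×0!×3!×1!×3!×0! = 36
prefactor² = (2J+1)×Δ×N² = 36/5
  k=0: +1/(0!×1!×0!×3!×0!×0!) = 1/6
Σ = 1/6  ⇒  CG² = 36/5×(1/6)² = 1/5
CG = +√(1/5) = +0.447214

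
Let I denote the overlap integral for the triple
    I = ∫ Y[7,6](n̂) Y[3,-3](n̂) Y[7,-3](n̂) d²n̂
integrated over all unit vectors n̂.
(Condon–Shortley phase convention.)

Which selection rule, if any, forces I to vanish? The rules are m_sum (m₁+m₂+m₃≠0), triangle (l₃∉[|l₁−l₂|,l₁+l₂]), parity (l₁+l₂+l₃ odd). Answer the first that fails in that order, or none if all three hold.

m₁+m₂+m₃ = 6 − 3 − 3 = 0  ✓
triangle: |7−3|=4 ≤ l₃=7 ≤ 7+3=10  ✓
parity: l₁+l₂+l₃ = 17 is odd  ✗

parity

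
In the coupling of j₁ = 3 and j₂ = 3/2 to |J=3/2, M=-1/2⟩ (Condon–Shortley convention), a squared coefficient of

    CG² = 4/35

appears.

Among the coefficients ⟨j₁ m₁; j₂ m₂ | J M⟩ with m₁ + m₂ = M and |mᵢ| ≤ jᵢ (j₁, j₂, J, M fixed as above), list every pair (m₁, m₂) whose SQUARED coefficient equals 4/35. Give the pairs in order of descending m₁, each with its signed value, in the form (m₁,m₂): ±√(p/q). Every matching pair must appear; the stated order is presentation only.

(1,-3/2): +√(4/35)

Admissible pairs with m₁+m₂ = M = -1/2: (-2,3/2), (-1,1/2), (0,-1/2), (1,-3/2)
  (m₁,m₂)=(1,-3/2): CG² = 4/35, CG = +√(4/35)   ← matches the target
  (m₁,m₂)=(0,-1/2): CG² = 9/35, CG = −√(9/35)
  (m₁,m₂)=(-1,1/2): CG² = 12/35, CG = +√(12/35)
  (m₁,m₂)=(-2,3/2): CG² = 2/7, CG = −√(2/7)
Pairs with CG² = 4/35: (1,-3/2): +√(4/35)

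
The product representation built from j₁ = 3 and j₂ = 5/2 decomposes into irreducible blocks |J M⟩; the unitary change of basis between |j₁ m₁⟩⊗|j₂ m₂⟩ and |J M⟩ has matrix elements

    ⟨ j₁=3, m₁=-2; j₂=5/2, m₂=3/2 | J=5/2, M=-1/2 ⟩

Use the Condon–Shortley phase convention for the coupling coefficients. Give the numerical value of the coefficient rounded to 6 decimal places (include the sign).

triangle: 3!·3!·2!/9! = 72/362880
(j±m)!: 1!·5!·4!·1!·2!·3! = 34560
prefactor² = (2J+1)·Δ·N² = 288/7
  k=2: +1/(2!·1!·3!·2!·0!·0!) = 1/24
  k=3: −1/(3!·0!·2!·1!·1!·1!) = -1/12
Σ = -1/24  ⇒  CG² = 288/7·(-1/24)² = 1/14
CG = −√(1/14) = -0.267261

−√(1/14) = -0.267261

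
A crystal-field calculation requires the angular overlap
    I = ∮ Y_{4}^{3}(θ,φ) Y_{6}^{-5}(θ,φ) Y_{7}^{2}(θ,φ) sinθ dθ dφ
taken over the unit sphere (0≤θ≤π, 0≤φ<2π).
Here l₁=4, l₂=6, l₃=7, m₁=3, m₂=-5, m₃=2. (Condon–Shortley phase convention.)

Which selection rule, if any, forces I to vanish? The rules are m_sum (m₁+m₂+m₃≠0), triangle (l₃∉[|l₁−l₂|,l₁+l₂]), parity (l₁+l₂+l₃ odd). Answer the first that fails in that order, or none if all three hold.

parity

azimuthal sum: 3 − 5 + 2 = 0  ✓
2 ≤ 7 ≤ 10 (triangle on l)  ✓
L = 4 + 6 + 7 = 17 (odd)  ✗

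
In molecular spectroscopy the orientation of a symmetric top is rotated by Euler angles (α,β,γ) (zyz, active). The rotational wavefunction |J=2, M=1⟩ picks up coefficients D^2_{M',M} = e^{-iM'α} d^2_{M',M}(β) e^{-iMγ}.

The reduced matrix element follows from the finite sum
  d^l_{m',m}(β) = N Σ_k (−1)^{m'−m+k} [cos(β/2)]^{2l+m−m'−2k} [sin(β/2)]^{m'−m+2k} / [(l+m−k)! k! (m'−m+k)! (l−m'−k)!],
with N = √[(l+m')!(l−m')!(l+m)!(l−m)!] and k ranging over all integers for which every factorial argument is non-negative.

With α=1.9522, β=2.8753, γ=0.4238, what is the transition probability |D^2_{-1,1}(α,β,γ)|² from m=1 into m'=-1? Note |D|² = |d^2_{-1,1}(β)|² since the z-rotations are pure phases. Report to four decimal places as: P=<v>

P=0.8338

D^2_{-1,1}(1.9522,2.8753,0.4238) = e^{-i·-1·1.9522}·d^2_{-1,1}(2.8753)·e^{-i·1·0.4238}. Compute d first:
c=cos(2.875300/2)=0.132753, s=sin(2.875300/2)=0.991149; N=√[1·6·6·1]=6.000000
k∈{2,3} keeps every argument non-negative
  k=2: (−1)^0·6.0000/(2)·0.1328^2·0.9911^2 = +0.051939
  k=3: (−1)^1·6.0000/(6)·0.1328^0·0.9911^4 = -0.965064
d^2_{-1,1}(2.8753) = +0.051939 -0.965064 = -0.913125
|D^2_{-1,1}|² = |d^2_{-1,1}(β)|² = (-0.913125)² = 0.833798 (the z-rotation phases have unit modulus)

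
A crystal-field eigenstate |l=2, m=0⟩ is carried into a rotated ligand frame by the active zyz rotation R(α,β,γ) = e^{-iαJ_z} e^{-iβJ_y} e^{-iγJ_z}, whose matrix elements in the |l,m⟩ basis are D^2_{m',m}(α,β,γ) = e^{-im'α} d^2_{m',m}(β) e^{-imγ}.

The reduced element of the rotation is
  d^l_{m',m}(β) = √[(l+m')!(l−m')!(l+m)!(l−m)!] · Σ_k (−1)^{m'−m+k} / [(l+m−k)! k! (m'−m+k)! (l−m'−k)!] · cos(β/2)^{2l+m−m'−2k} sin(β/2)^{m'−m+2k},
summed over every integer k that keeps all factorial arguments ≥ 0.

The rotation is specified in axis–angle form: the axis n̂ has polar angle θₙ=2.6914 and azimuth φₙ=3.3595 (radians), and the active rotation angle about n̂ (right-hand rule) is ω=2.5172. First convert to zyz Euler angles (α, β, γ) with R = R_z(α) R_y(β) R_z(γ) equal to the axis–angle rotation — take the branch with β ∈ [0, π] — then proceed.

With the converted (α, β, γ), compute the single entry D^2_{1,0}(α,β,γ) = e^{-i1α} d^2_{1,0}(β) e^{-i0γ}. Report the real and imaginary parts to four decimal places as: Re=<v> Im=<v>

Re=-0.5133 Im=0.3233

Axis–angle → zyz. n̂ = (sinθₙcosφₙ, sinθₙsinφₙ, cosθₙ) = (-0.424849, -0.094071, -0.900363), ω = 2.5172.
R = I cosω + sinω [n̂]ₓ + (1−cosω) n̂n̂ᵀ gives
  R = [-0.484382, +0.598748, +0.637868; -0.453965, -0.795289, +0.401784; +0.747857, -0.094953, +0.657034]
β = atan2(√(R₁₃²+R₂₃²), R₃₃) = 0.853918; α = atan2(R₂₃, R₁₃) mod 2π = 0.562106; γ = atan2(R₃₂, −R₃₁) mod 2π = 3.267883
First d^2_{1,0}(β=0.8539), then the phase factors e^{-i(1)α} and e^{-i(0)γ}:
Half-angle: c=0.910229, s=0.414105. N=√(6·1·2·2)=4.898979
k∈{0,1} keeps every argument non-negative
  k=0: (−1)^1·4.8990/(2)·0.9102^3·0.4141^1 = -0.764959
  k=1: (−1)^2·4.8990/(2)·0.9102^1·0.4141^3 = +0.158328
d^2_{1,0}(0.8539) = -0.764959 +0.158328 = -0.606631
D = (+0.846135-0.532969i)·(-0.606631)·(+1.000000+0.000000i) = -0.513292+0.323316i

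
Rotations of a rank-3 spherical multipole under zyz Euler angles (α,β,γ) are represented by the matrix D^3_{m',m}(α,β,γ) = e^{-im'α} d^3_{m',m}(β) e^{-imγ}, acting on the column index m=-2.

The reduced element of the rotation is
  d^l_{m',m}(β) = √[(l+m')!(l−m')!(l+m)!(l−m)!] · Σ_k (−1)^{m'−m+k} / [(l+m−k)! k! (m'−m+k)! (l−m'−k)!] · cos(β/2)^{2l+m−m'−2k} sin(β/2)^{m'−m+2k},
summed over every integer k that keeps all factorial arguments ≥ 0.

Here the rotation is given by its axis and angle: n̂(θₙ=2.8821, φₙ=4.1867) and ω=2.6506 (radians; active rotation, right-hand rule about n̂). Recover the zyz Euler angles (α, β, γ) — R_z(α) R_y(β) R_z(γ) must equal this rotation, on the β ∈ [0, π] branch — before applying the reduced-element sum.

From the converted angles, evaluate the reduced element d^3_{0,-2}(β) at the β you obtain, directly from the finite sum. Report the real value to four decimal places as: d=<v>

d=0.2789

Axis–angle → zyz. n̂ = (sinθₙcosφₙ, sinθₙsinφₙ, cosθₙ) = (-0.128759, -0.221945, -0.966520), ω = 2.6506.
R = I cosω + sinω [n̂]ₓ + (1−cosω) n̂n̂ᵀ gives
  R = [-0.850666, +0.509495, +0.129548; -0.401937, -0.789165, +0.464397; +0.338843, +0.342977, +0.876101]
β = atan2(√(R₁₃²+R₂₃²), R₃₃) = 0.503082; α = atan2(R₂₃, R₁₃) mod 2π = 1.298753; γ = atan2(R₃₂, −R₃₁) mod 2π = 2.350131
d^3_{0,-2}(β=0.5031) via the finite sum:
Half-angle: c=0.968530, s=0.248897. N=√(6·6·1·120)=65.726707
The bounds max(0,m−m')=0 and min(l+m,l−m')=1 give 2 terms
  k=0: (−1)^2·65.7267/(12)·0.9685^4·0.2489^2 = +0.298574
  k=1: (−1)^3·65.7267/(12)·0.9685^2·0.2489^4 = -0.019718
d^3_{0,-2}(0.5031) = +0.298574 -0.019718 = +0.278856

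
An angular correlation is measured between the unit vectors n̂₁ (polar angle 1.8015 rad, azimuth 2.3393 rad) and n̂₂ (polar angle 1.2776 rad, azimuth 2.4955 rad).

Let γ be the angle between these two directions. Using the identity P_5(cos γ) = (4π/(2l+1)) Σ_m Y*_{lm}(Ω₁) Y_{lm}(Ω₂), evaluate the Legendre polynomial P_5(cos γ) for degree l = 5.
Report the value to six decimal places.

Term-by-term m-sum for l=5 (normalisation 4π/11 = 1.142397):
  m=-5: Y*=(0.261724, -0.310147)  Y=(0.371725, 0.033123)  product (0.107562, -0.106620)
  m=-4: Y*=(0.300745, -0.020355)  Y=(-0.302389, 0.188414)  product (-0.087107, 0.062820)
  m=-3: Y*=(-0.125383, -0.113277)  Y=(-0.027069, 0.070315)  product (0.011359, -0.005750)
  m=-2: Y*=(-0.010461, -0.309482)  Y=(-0.092520, -0.323438)  product (-0.099130, 0.032017)
  m=-1: Y*=(-0.070520, 0.072944)  Y=(0.005603, 0.004225)  product (-0.000703, 0.000111)
  m=+0: Y*=(-0.307860, -0.000000)  Y=(0.324230, 0.000000)  product (-0.099818, -0.000000)
  m=+1: Y*=(0.070520, 0.072944)  Y=(-0.005603, 0.004225)  product (-0.000703, -0.000111)
  m=+2: Y*=(-0.010461, 0.309482)  Y=(-0.092520, 0.323438)  product (-0.099130, -0.032017)
  m=+3: Y*=(0.125383, -0.113277)  Y=(0.027069, 0.070315)  product (0.011359, 0.005750)
  m=+4: Y*=(0.300745, 0.020355)  Y=(-0.302389, -0.188414)  product (-0.087107, -0.062820)
  m=+5: Y*=(-0.261724, -0.310147)  Y=(-0.371725, 0.033123)  product (0.107562, 0.106620)
Total Σ_m = (-0.235856, 0.000000). Multiply by 1.142397: (-0.269441, 0.000000). P_5(cos γ) = -0.269441

-0.269441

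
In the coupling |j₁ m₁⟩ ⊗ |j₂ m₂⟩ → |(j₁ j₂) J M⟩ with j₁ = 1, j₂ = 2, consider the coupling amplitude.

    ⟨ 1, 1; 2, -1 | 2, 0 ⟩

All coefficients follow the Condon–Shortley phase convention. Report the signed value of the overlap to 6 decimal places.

+0.707107

triangle: 1!·1!·3!/6! = 6/720
(j±m)!: 2!·0!·1!·3!·2!·2! = 48
prefactor² = (2J+1)·Δ·N² = 2
  k=0: +1/(0!·1!·0!·1!·1!·2!) = 1/2
Σ = 1/2  ⇒  CG² = 2·(1/2)² = 1/2
CG = +√(1/2) = +0.707107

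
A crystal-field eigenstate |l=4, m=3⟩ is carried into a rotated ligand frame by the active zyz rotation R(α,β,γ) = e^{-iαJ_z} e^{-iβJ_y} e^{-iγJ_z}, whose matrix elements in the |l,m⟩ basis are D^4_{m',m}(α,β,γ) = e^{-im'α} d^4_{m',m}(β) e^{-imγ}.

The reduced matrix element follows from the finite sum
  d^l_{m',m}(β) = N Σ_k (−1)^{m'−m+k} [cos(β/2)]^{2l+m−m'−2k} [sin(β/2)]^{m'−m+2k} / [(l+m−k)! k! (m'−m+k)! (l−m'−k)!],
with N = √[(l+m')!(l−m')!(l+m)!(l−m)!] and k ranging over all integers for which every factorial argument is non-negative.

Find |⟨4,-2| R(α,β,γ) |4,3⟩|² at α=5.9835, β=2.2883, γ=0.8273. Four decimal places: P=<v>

Split into d^4_{-2,3}(β=2.2883) × two z-phases.
c=cos(2.288300/2)=0.413820, s=sin(2.288300/2)=0.910359; N=√[2·720·5040·1]=2693.993318
The bounds max(0,m−m')=5 and min(l+m,l−m')=6 give 2 terms
  k=5: (−1)^0·2693.9933/(240)·0.4138^3·0.9104^5 = +0.497374
  k=6: (−1)^1·2693.9933/(720)·0.4138^1·0.9104^7 = -0.802349
d^4_{-2,3}(2.2883) = +0.497374 -0.802349 = -0.304976
|D^4_{-2,3}|² = |d^4_{-2,3}(β)|² = (-0.304976)² = 0.093010 (the z-rotation phases have unit modulus)

P=0.0930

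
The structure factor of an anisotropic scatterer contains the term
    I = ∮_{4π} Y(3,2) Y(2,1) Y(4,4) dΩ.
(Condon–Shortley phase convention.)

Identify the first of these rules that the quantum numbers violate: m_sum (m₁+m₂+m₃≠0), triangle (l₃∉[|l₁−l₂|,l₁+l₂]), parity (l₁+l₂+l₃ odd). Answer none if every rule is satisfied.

Σmᵢ = 7  ✗
l₃∈[|l₁−l₂|,l₁+l₂]=[1,5], have l₃=4
Σlᵢ = 9 ⇒ odd

m_sum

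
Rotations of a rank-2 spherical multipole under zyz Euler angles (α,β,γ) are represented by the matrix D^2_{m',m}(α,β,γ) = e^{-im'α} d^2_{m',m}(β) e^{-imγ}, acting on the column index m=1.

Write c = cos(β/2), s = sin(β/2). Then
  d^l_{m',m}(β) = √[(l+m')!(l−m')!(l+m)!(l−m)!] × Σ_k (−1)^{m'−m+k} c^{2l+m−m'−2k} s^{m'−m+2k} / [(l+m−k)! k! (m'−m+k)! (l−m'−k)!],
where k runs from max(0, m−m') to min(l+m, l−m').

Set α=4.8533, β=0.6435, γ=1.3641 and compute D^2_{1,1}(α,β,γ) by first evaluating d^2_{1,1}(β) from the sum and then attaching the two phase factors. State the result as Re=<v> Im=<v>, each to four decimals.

Split into d^2_{1,1}(β=0.6435) × two z-phases.
Half-angle: c=0.948683, s=0.316227. N=√(6·1·6·1)=6.000000
k: max(0,(1)−(1))=0 … min(2+(1),2−(1))=1
  k=0: (−1)^0·6.0000/(6)·0.9487^4·0.3162^0 = +0.810001
  k=1: (−1)^1·6.0000/(2)·0.9487^2·0.3162^2 = -0.269999
d^2_{1,1}(0.6435) = +0.810001 -0.269999 = +0.540001
Phases: e^{-i·(1)·4.8533}=+0.140445+0.990088i, e^{-i·(1)·1.3641}=+0.205228-0.978714i ⇒ D=+0.538833+0.035499i

Re=0.5388 Im=0.0355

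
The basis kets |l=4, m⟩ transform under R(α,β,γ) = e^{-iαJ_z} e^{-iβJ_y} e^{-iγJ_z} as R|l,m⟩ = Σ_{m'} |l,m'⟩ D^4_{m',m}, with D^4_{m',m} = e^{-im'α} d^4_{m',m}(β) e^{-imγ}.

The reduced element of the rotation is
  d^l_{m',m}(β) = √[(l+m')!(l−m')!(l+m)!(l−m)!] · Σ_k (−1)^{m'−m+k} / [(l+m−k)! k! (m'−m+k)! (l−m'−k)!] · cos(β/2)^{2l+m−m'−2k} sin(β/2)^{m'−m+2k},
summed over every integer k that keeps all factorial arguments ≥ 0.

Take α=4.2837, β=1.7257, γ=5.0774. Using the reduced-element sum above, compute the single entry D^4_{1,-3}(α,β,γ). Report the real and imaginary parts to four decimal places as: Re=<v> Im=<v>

Re=-0.0067 Im=-0.1425

D^4_{1,-3}(4.2837,1.7257,5.0774) = e^{-i·1·4.2837}·d^4_{1,-3}(1.7257)·e^{-i·-3·5.0774}. Compute d first:
c=cos(1.725700/2)=0.650275, s=sin(1.725700/2)=0.759699; N=√[120·6·1·5040]=1904.940944
k∈{0,1} keeps every argument non-negative
  k=0: (−1)^4·1904.9409/(144)·0.6503^4·0.7597^4 = +0.787904
  k=1: (−1)^5·1904.9409/(240)·0.6503^2·0.7597^6 = -0.645228
d^4_{1,-3}(1.7257) = +0.787904 -0.645228 = +0.142676
Attach z-rotation phases: D = e^{-i(1)(4.2837)}·(+0.142676)·e^{-i(-3)(5.0774)} = -0.006714-0.142517i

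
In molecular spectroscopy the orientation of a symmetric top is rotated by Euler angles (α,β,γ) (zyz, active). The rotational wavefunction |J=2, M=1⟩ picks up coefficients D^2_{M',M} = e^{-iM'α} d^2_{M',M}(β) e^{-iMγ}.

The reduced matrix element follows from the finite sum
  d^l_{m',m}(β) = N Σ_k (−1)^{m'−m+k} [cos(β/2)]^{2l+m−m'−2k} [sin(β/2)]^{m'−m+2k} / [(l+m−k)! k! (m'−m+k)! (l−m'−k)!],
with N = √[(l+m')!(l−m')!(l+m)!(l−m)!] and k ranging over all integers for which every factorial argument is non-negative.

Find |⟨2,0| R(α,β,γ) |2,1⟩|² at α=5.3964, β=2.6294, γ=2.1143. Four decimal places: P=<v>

Split into d^2_{0,1}(β=2.6294) × two z-phases.
c=cos(2.629400/2)=0.253306, s=sin(2.629400/2)=0.967386; N=√[2·2·6·1]=4.898979
Admissible k: 1..2 (factorial args all ≥0)
  k=1: (−1)^0·4.8990/(2)·0.2533^3·0.9674^1 = +0.038513
  k=2: (−1)^1·4.8990/(2)·0.2533^1·0.9674^3 = -0.561721
d^2_{0,1}(2.6294) = +0.038513 -0.561721 = -0.523208
|D^2_{0,1}|² = |d^2_{0,1}(β)|² = (-0.523208)² = 0.273747 (the z-rotation phases have unit modulus)

P=0.2737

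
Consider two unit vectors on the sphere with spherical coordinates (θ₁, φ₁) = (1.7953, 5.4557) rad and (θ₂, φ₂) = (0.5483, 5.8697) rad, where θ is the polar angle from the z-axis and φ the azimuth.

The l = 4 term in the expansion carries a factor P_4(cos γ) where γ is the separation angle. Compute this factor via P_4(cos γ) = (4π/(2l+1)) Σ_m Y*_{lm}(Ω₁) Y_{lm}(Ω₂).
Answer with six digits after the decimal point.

Summing Y*_{l m}(θ₁,φ₁)·Y_{l m}(θ₂,φ₂) over m ∈ [−4, 4]; prefactor 4π/(2·4+1) = 1.396263:
  term(m=-4) = (-0.001111, -0.013011)   from Y*(Ω₁)=(-0.394104, 0.066981), Y(Ω₂)=(-0.002713, 0.032552)
  term(m=-3) = (-0.012612, 0.036965)   from Y*(Ω₁)=(0.204108, 0.158127), Y(Ω₂)=(0.049067, 0.143092)
  term(m=-2) = (-0.052309, 0.056967)   from Y*(Ω₁)=(0.017457, 0.206906), Y(Ω₂)=(0.252201, 0.274093)
  term(m=-1) = (0.110120, -0.048386)   from Y*(Ω₁)=(0.184347, -0.200556), Y(Ω₂)=(0.404338, 0.177416)
  term(m=+0) = (-0.005083, 0.000000)   from Y*(Ω₁)=(0.169167, -0.000000), Y(Ω₂)=(-0.030045, 0.000000)
  term(m=+1) = (0.110120, 0.048386)   from Y*(Ω₁)=(-0.184347, -0.200556), Y(Ω₂)=(-0.404338, 0.177416)
  term(m=+2) = (-0.052309, -0.056967)   from Y*(Ω₁)=(0.017457, -0.206906), Y(Ω₂)=(0.252201, -0.274093)
  term(m=+3) = (-0.012612, -0.036965)   from Y*(Ω₁)=(-0.204108, 0.158127), Y(Ω₂)=(-0.049067, 0.143092)
  term(m=+4) = (-0.001111, 0.013011)   from Y*(Ω₁)=(-0.394104, -0.066981), Y(Ω₂)=(-0.002713, -0.032552)
Total Σ_m = (0.083095, 0.000000). Multiply by 1.396263: (0.116023, 0.000000). P_4(cos γ) = 0.116023

0.116023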